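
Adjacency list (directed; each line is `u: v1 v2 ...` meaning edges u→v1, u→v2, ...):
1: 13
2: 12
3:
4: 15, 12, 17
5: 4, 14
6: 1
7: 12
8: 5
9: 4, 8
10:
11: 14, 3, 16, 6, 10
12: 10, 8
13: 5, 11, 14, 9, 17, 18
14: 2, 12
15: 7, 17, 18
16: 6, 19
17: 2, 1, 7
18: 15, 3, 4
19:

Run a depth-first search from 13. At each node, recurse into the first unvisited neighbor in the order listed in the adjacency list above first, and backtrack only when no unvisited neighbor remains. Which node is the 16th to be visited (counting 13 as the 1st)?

Visit 13
13 → 5
5 → 4
4 → 15
15 → 7
7 → 12
12 → 10
12 → 8
15 → 17
17 → 2
17 → 1
15 → 18
18 → 3
5 → 14
13 → 11
11 → 16
16 → 6
16 → 19
13 → 9

Visit order: 13, 5, 4, 15, 7, 12, 10, 8, 17, 2, 1, 18, 3, 14, 11, 16, 6, 19, 9

16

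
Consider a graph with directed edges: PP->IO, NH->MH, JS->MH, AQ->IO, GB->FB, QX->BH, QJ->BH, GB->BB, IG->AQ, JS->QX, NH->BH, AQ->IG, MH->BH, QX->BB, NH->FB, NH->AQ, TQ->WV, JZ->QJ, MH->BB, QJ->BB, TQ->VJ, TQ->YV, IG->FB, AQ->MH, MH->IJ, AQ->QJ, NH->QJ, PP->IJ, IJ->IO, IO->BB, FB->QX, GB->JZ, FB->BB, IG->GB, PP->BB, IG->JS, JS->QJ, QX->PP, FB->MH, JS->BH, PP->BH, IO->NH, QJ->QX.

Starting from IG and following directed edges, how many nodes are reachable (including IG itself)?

15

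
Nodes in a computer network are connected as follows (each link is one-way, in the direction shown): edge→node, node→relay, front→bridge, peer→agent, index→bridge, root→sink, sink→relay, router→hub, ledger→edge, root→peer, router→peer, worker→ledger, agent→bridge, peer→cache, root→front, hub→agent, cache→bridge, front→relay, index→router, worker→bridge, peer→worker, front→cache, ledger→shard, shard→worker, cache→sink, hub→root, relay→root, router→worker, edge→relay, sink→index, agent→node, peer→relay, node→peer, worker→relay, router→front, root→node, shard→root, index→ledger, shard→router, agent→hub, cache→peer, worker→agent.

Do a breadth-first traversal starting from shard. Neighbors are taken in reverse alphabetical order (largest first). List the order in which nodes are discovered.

Visit shard; enqueue worker, router, root → queue [worker, router, root]
Visit worker; enqueue relay, ledger, bridge, agent → queue [router, root, relay, ledger, bridge, agent]
Visit router; enqueue peer, hub, front → queue [root, relay, ledger, bridge, agent, peer, hub, front]
Visit root; enqueue sink, node → queue [relay, ledger, bridge, agent, peer, hub, front, sink, node]
Visit relay → queue [ledger, bridge, agent, peer, hub, front, sink, node]
Visit ledger; enqueue edge → queue [bridge, agent, peer, hub, front, sink, node, edge]
Visit bridge → queue [agent, peer, hub, front, sink, node, edge]
Visit agent → queue [peer, hub, front, sink, node, edge]
Visit peer; enqueue cache → queue [hub, front, sink, node, edge, cache]
Visit hub → queue [front, sink, node, edge, cache]
Visit front → queue [sink, node, edge, cache]
Visit sink; enqueue index → queue [node, edge, cache, index]
Visit node → queue [edge, cache, index]
Visit edge → queue [cache, index]
Visit cache → queue [index]
Visit index → queue []

shard, worker, router, root, relay, ledger, bridge, agent, peer, hub, front, sink, node, edge, cache, index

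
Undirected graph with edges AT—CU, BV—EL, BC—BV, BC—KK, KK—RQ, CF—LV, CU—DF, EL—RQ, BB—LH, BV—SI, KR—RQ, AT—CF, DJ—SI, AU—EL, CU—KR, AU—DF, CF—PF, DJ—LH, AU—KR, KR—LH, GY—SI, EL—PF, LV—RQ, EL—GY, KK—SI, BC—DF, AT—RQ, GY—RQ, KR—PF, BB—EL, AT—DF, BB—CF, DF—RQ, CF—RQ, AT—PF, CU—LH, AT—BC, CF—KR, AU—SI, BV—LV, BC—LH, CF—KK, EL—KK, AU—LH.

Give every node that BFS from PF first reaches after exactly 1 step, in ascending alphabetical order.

AT, CF, EL, KR

Level 0: PF
Level 1: AT, CF, EL, KR
Level 2: AU, BB, BC, BV, CU, DF, GY, KK, LH, LV, RQ
Level 3: DJ, SI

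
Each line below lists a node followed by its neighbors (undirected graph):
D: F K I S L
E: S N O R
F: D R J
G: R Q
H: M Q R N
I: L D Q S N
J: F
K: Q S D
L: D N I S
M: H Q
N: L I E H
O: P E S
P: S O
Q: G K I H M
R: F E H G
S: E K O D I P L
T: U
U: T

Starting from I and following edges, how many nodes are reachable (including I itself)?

BFS from I visits: I, D, L, N, Q, S, F, K, E, H, G, M, O, P, J, R
Reachable nodes: 16 of 18 total.

16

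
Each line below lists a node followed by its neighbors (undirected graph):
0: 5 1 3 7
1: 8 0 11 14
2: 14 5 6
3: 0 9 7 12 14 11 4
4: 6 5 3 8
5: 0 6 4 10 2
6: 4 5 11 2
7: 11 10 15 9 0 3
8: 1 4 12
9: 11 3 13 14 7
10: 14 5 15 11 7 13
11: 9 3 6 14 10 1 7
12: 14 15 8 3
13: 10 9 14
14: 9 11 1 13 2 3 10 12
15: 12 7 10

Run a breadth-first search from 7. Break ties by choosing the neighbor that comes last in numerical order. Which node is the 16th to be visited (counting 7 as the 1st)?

2

Visit 7; enqueue 15, 11, 10, 9, 3, 0 → queue [15, 11, 10, 9, 3, 0]
Visit 15; enqueue 12 → queue [11, 10, 9, 3, 0, 12]
Visit 11; enqueue 14, 6, 1 → queue [10, 9, 3, 0, 12, 14, 6, 1]
Visit 10; enqueue 13, 5 → queue [9, 3, 0, 12, 14, 6, 1, 13, 5]
Visit 9 → queue [3, 0, 12, 14, 6, 1, 13, 5]
Visit 3; enqueue 4 → queue [0, 12, 14, 6, 1, 13, 5, 4]
Visit 0 → queue [12, 14, 6, 1, 13, 5, 4]
Visit 12; enqueue 8 → queue [14, 6, 1, 13, 5, 4, 8]
Visit 14; enqueue 2 → queue [6, 1, 13, 5, 4, 8, 2]
Visit 6 → queue [1, 13, 5, 4, 8, 2]
Visit 1 → queue [13, 5, 4, 8, 2]
Visit 13 → queue [5, 4, 8, 2]
Visit 5 → queue [4, 8, 2]
Visit 4 → queue [8, 2]
Visit 8 → queue [2]
Visit 2 → queue []

Visit order: 7, 15, 11, 10, 9, 3, 0, 12, 14, 6, 1, 13, 5, 4, 8, 2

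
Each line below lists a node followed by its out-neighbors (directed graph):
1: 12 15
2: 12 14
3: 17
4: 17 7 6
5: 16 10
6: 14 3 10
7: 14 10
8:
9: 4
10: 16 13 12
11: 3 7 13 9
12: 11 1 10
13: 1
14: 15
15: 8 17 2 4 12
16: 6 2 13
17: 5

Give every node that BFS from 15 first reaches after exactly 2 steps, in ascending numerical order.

Level 0: 15
Level 1: 2, 4, 8, 12, 17
Level 2: 1, 5, 6, 7, 10, 11, 14
Level 3: 3, 9, 13, 16

1, 5, 6, 7, 10, 11, 14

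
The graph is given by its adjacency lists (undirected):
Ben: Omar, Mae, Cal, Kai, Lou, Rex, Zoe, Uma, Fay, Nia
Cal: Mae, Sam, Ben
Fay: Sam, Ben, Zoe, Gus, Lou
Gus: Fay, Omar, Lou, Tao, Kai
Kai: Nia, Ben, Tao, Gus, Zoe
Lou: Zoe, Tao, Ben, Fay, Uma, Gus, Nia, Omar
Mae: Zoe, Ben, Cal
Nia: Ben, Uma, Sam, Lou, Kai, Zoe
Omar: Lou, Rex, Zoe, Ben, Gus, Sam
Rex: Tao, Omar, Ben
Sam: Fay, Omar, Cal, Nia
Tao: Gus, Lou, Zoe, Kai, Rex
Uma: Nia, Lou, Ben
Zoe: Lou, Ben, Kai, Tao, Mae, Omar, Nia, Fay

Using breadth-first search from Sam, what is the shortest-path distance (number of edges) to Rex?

2

Level 0: Sam
Level 1: Cal, Fay, Nia, Omar
Level 2: Ben, Gus, Kai, Lou, Mae, Rex, Uma, Zoe
Level 3: Tao
Rex first appears at level 2.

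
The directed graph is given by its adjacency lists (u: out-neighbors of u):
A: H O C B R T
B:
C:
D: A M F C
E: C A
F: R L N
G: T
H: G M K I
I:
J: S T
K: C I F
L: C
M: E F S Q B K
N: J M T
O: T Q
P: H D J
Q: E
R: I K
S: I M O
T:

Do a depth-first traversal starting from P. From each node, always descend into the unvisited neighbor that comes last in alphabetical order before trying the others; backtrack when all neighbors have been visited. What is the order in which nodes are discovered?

P, J, T, S, O, Q, E, C, A, R, K, I, F, N, M, B, L, H, G, D

Visit P
P → J
J → T
J → S
S → O
O → Q
Q → E
E → C
E → A
A → R
R → K
K → I
K → F
F → N
N → M
M → B
F → L
A → H
H → G
P → D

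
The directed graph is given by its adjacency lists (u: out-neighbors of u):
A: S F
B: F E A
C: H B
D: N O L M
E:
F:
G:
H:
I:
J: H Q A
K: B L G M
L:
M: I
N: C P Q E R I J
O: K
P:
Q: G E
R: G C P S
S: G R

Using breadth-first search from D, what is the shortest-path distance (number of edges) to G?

3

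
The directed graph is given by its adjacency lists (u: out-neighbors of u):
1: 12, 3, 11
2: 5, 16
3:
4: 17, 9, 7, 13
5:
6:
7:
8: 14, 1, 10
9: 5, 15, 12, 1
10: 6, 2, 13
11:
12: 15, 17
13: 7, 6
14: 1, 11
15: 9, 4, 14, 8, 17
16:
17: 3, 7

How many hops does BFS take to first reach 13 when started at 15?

Level 0: 15
Level 1: 4, 8, 9, 14, 17
Level 2: 1, 3, 5, 7, 10, 11, 12, 13
Level 3: 2, 6
Level 4: 16
13 first appears at level 2.

2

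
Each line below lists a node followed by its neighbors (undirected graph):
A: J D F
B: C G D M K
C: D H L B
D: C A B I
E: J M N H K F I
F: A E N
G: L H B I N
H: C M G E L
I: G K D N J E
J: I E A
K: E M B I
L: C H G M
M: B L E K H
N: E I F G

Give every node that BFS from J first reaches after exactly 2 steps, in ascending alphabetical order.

D, F, G, H, K, M, N

Level 0: J
Level 1: A, E, I
Level 2: D, F, G, H, K, M, N
Level 3: B, C, L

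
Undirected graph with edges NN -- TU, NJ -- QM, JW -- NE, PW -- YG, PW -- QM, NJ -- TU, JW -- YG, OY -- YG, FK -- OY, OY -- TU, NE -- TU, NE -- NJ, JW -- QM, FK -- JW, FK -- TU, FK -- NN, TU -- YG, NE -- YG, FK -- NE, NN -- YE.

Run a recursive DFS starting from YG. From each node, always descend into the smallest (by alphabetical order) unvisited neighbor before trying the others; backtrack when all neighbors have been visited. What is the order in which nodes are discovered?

YG JW FK NE NJ QM PW TU NN YE OY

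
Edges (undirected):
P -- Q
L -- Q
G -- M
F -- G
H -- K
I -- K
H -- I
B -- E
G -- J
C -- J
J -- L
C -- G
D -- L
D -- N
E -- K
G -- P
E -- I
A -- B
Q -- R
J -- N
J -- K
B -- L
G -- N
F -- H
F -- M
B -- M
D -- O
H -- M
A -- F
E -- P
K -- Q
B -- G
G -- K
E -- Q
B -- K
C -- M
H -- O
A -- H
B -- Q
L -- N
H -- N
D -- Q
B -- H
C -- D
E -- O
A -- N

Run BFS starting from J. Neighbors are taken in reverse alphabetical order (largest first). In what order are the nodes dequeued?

Visit J; enqueue N, L, K, G, C → queue [N, L, K, G, C]
Visit N; enqueue H, D, A → queue [L, K, G, C, H, D, A]
Visit L; enqueue Q, B → queue [K, G, C, H, D, A, Q, B]
Visit K; enqueue I, E → queue [G, C, H, D, A, Q, B, I, E]
Visit G; enqueue P, M, F → queue [C, H, D, A, Q, B, I, E, P, M, F]
Visit C → queue [H, D, A, Q, B, I, E, P, M, F]
Visit H; enqueue O → queue [D, A, Q, B, I, E, P, M, F, O]
Visit D → queue [A, Q, B, I, E, P, M, F, O]
Visit A → queue [Q, B, I, E, P, M, F, O]
Visit Q; enqueue R → queue [B, I, E, P, M, F, O, R]
Visit B → queue [I, E, P, M, F, O, R]
Visit I → queue [E, P, M, F, O, R]
Visit E → queue [P, M, F, O, R]
Visit P → queue [M, F, O, R]
Visit M → queue [F, O, R]
Visit F → queue [O, R]
Visit O → queue [R]
Visit R → queue []

J -> N -> L -> K -> G -> C -> H -> D -> A -> Q -> B -> I -> E -> P -> M -> F -> O -> R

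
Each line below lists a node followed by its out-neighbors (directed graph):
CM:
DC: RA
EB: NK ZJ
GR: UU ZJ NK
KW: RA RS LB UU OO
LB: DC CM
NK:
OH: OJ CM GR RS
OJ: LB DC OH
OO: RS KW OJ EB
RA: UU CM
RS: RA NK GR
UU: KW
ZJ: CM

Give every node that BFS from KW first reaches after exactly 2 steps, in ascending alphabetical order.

Level 0: KW
Level 1: LB, OO, RA, RS, UU
Level 2: CM, DC, EB, GR, NK, OJ
Level 3: OH, ZJ

CM, DC, EB, GR, NK, OJ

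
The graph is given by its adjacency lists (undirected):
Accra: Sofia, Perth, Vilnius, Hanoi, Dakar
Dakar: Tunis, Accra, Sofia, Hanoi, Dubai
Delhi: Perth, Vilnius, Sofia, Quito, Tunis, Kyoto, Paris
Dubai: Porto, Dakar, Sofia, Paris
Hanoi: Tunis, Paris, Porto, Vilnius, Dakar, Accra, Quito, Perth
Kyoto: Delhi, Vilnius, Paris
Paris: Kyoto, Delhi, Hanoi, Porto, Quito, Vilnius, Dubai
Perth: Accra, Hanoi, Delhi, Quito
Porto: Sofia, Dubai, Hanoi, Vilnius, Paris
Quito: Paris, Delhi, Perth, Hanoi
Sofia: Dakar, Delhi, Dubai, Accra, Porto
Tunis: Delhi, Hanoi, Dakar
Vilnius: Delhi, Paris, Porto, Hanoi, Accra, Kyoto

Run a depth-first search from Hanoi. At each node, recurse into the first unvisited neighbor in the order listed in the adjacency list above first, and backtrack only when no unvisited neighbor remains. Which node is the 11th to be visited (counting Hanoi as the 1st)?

Visit Hanoi
Hanoi → Tunis
Tunis → Delhi
Delhi → Perth
Perth → Accra
Accra → Sofia
Sofia → Dakar
Dakar → Dubai
Dubai → Porto
Porto → Vilnius
Vilnius → Paris
Paris → Kyoto
Paris → Quito

Visit order: Hanoi, Tunis, Delhi, Perth, Accra, Sofia, Dakar, Dubai, Porto, Vilnius, Paris, Kyoto, Quito

Paris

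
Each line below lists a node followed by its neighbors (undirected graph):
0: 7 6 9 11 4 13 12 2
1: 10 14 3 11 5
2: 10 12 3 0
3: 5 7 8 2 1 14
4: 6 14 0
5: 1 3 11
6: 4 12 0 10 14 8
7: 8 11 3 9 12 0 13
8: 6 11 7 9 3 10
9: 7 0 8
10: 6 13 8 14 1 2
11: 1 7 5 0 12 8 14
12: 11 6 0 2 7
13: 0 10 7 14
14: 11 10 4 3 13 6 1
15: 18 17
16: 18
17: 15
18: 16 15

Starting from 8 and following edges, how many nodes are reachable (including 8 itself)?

BFS from 8 visits: 8, 6, 11, 7, 9, 3, 10, 4, 12, 0, 14, 1, 5, 13, 2
Reachable nodes: 15 of 19 total.

15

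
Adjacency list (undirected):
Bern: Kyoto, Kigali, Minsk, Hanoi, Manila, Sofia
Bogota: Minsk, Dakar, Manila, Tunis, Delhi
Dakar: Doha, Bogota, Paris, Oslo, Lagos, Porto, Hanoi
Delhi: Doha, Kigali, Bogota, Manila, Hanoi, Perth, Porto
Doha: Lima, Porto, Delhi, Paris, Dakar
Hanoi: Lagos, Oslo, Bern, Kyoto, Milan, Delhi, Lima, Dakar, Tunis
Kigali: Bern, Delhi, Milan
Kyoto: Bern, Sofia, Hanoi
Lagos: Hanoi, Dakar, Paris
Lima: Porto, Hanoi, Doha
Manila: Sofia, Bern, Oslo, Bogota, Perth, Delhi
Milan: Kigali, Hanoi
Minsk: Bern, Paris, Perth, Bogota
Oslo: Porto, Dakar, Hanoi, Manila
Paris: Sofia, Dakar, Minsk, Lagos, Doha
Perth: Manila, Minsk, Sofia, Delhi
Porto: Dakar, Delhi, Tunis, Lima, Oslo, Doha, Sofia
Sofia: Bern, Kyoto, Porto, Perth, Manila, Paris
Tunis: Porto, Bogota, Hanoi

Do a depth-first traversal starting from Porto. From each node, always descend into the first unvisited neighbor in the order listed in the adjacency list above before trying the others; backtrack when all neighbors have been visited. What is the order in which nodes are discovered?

Visit Porto
Porto → Dakar
Dakar → Doha
Doha → Lima
Lima → Hanoi
Hanoi → Lagos
Lagos → Paris
Paris → Sofia
Sofia → Bern
Bern → Kyoto
Bern → Kigali
Kigali → Delhi
Delhi → Bogota
Bogota → Minsk
Minsk → Perth
Perth → Manila
Manila → Oslo
Bogota → Tunis
Kigali → Milan

Porto → Dakar → Doha → Lima → Hanoi → Lagos → Paris → Sofia → Bern → Kyoto → Kigali → Delhi → Bogota → Minsk → Perth → Manila → Oslo → Tunis → Milan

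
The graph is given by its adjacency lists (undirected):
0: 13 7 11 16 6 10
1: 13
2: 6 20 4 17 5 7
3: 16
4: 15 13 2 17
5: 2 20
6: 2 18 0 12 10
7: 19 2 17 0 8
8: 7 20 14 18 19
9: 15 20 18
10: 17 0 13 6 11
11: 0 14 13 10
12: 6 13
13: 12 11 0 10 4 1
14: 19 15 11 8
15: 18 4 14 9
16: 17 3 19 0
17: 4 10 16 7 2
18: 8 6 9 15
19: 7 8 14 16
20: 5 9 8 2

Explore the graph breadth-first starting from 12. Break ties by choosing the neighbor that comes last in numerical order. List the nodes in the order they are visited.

12 → 13 → 6 → 11 → 10 → 4 → 1 → 0 → 18 → 2 → 14 → 17 → 15 → 16 → 7 → 9 → 8 → 20 → 5 → 19 → 3

Visit 12; enqueue 13, 6 → queue [13, 6]
Visit 13; enqueue 11, 10, 4, 1, 0 → queue [6, 11, 10, 4, 1, 0]
Visit 6; enqueue 18, 2 → queue [11, 10, 4, 1, 0, 18, 2]
Visit 11; enqueue 14 → queue [10, 4, 1, 0, 18, 2, 14]
Visit 10; enqueue 17 → queue [4, 1, 0, 18, 2, 14, 17]
Visit 4; enqueue 15 → queue [1, 0, 18, 2, 14, 17, 15]
Visit 1 → queue [0, 18, 2, 14, 17, 15]
Visit 0; enqueue 16, 7 → queue [18, 2, 14, 17, 15, 16, 7]
Visit 18; enqueue 9, 8 → queue [2, 14, 17, 15, 16, 7, 9, 8]
Visit 2; enqueue 20, 5 → queue [14, 17, 15, 16, 7, 9, 8, 20, 5]
Visit 14; enqueue 19 → queue [17, 15, 16, 7, 9, 8, 20, 5, 19]
Visit 17 → queue [15, 16, 7, 9, 8, 20, 5, 19]
Visit 15 → queue [16, 7, 9, 8, 20, 5, 19]
Visit 16; enqueue 3 → queue [7, 9, 8, 20, 5, 19, 3]
Visit 7 → queue [9, 8, 20, 5, 19, 3]
Visit 9 → queue [8, 20, 5, 19, 3]
Visit 8 → queue [20, 5, 19, 3]
Visit 20 → queue [5, 19, 3]
Visit 5 → queue [19, 3]
Visit 19 → queue [3]
Visit 3 → queue []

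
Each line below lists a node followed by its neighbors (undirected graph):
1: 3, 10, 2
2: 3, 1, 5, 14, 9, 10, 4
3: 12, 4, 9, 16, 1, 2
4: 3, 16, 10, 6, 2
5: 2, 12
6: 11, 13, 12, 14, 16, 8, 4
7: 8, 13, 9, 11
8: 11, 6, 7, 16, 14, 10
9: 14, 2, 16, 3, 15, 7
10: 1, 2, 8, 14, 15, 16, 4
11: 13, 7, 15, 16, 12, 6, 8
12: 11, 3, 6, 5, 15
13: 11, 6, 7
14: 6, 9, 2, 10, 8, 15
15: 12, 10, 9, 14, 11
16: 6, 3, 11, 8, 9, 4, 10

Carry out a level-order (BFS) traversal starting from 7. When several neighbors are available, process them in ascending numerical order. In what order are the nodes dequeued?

Visit 7; enqueue 8, 9, 11, 13 → queue [8, 9, 11, 13]
Visit 8; enqueue 6, 10, 14, 16 → queue [9, 11, 13, 6, 10, 14, 16]
Visit 9; enqueue 2, 3, 15 → queue [11, 13, 6, 10, 14, 16, 2, 3, 15]
Visit 11; enqueue 12 → queue [13, 6, 10, 14, 16, 2, 3, 15, 12]
Visit 13 → queue [6, 10, 14, 16, 2, 3, 15, 12]
Visit 6; enqueue 4 → queue [10, 14, 16, 2, 3, 15, 12, 4]
Visit 10; enqueue 1 → queue [14, 16, 2, 3, 15, 12, 4, 1]
Visit 14 → queue [16, 2, 3, 15, 12, 4, 1]
Visit 16 → queue [2, 3, 15, 12, 4, 1]
Visit 2; enqueue 5 → queue [3, 15, 12, 4, 1, 5]
Visit 3 → queue [15, 12, 4, 1, 5]
Visit 15 → queue [12, 4, 1, 5]
Visit 12 → queue [4, 1, 5]
Visit 4 → queue [1, 5]
Visit 1 → queue [5]
Visit 5 → queue []

7 → 8 → 9 → 11 → 13 → 6 → 10 → 14 → 16 → 2 → 3 → 15 → 12 → 4 → 1 → 5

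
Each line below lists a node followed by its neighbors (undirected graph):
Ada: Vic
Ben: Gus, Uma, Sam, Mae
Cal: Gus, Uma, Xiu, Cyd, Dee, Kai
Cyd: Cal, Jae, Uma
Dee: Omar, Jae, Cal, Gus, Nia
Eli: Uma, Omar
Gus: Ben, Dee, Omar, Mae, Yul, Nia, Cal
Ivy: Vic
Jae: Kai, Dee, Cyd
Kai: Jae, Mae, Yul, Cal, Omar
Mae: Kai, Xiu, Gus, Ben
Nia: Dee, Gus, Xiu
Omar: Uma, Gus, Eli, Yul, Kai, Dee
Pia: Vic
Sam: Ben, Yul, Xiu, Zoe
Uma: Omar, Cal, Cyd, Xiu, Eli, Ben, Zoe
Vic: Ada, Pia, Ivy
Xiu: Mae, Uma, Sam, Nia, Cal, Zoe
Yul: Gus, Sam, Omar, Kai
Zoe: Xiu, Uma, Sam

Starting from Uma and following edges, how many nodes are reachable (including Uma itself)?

16

BFS from Uma visits: Uma, Zoe, Xiu, Omar, Eli, Cyd, Cal, Ben, Sam, Nia, Mae, Yul, Kai, Gus, Dee, Jae
Reachable nodes: 16 of 20 total.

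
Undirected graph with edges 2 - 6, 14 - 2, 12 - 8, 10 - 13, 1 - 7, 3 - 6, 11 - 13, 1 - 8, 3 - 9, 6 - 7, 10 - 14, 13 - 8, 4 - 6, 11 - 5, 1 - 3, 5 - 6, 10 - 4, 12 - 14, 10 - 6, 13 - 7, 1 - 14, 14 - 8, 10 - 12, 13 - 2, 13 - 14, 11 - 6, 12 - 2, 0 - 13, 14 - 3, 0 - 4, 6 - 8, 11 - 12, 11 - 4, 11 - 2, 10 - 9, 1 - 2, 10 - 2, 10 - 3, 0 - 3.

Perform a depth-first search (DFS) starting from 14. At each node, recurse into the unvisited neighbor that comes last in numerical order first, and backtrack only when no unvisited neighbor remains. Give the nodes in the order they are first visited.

14 -> 13 -> 11 -> 12 -> 10 -> 9 -> 3 -> 6 -> 8 -> 1 -> 7 -> 2 -> 5 -> 4 -> 0

Visit 14
14 → 13
13 → 11
11 → 12
12 → 10
10 → 9
9 → 3
3 → 6
6 → 8
8 → 1
1 → 7
1 → 2
6 → 5
6 → 4
4 → 0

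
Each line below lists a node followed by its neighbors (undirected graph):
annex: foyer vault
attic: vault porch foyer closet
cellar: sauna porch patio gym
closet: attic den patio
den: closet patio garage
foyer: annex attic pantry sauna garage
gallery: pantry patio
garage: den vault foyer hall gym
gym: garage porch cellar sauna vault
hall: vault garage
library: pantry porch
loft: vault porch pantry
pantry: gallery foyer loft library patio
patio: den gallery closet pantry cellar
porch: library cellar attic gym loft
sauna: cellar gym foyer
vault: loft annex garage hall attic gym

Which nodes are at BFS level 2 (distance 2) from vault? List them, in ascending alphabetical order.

cellar, closet, den, foyer, pantry, porch, sauna

Level 0: vault
Level 1: annex, attic, garage, gym, hall, loft
Level 2: cellar, closet, den, foyer, pantry, porch, sauna
Level 3: gallery, library, patio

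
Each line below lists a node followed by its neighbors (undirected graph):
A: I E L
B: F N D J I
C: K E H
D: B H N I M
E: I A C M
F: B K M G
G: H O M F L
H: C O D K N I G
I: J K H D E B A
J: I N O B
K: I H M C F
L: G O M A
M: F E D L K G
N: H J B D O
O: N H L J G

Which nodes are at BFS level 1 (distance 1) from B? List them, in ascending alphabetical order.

Level 0: B
Level 1: D, F, I, J, N
Level 2: A, E, G, H, K, M, O
Level 3: C, L

D, F, I, J, N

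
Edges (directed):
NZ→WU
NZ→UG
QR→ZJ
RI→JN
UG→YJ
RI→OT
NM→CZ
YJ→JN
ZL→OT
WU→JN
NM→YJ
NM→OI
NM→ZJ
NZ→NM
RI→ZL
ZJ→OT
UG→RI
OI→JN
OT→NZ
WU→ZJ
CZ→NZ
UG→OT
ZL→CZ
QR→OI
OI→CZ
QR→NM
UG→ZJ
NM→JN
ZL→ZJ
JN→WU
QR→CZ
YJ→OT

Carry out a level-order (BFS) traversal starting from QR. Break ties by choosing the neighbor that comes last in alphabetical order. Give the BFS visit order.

Visit QR; enqueue ZJ, OI, NM, CZ → queue [ZJ, OI, NM, CZ]
Visit ZJ; enqueue OT → queue [OI, NM, CZ, OT]
Visit OI; enqueue JN → queue [NM, CZ, OT, JN]
Visit NM; enqueue YJ → queue [CZ, OT, JN, YJ]
Visit CZ; enqueue NZ → queue [OT, JN, YJ, NZ]
Visit OT → queue [JN, YJ, NZ]
Visit JN; enqueue WU → queue [YJ, NZ, WU]
Visit YJ → queue [NZ, WU]
Visit NZ; enqueue UG → queue [WU, UG]
Visit WU → queue [UG]
Visit UG; enqueue RI → queue [RI]
Visit RI; enqueue ZL → queue [ZL]
Visit ZL → queue []

QR → ZJ → OI → NM → CZ → OT → JN → YJ → NZ → WU → UG → RI → ZL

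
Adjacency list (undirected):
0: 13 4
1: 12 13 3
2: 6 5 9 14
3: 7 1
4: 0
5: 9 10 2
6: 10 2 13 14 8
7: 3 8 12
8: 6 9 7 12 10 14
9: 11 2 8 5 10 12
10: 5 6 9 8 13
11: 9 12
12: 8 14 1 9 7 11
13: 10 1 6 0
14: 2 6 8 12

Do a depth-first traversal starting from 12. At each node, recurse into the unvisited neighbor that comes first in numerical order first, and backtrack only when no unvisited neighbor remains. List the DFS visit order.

Visit 12
12 → 1
1 → 3
3 → 7
7 → 8
8 → 6
6 → 2
2 → 5
5 → 9
9 → 10
10 → 13
13 → 0
0 → 4
9 → 11
2 → 14

12 → 1 → 3 → 7 → 8 → 6 → 2 → 5 → 9 → 10 → 13 → 0 → 4 → 11 → 14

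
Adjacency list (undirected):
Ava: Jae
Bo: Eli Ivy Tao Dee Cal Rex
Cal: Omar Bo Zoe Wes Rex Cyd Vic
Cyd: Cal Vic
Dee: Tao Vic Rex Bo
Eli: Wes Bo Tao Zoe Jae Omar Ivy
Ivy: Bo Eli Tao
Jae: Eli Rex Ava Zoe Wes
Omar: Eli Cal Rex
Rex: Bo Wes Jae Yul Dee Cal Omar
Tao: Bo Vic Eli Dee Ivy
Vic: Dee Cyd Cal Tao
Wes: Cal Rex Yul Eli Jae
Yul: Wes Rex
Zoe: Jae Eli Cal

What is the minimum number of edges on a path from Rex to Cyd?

2

Level 0: Rex
Level 1: Bo, Cal, Dee, Jae, Omar, Wes, Yul
Level 2: Ava, Cyd, Eli, Ivy, Tao, Vic, Zoe
Cyd first appears at level 2.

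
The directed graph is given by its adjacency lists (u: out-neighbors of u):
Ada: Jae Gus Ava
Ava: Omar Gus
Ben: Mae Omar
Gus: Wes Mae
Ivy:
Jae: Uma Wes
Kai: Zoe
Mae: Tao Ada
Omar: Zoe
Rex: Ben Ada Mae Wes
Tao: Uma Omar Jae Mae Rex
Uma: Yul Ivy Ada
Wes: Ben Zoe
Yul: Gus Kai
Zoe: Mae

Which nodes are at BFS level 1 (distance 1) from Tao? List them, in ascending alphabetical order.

Jae, Mae, Omar, Rex, Uma

Level 0: Tao
Level 1: Jae, Mae, Omar, Rex, Uma
Level 2: Ada, Ben, Ivy, Wes, Yul, Zoe
Level 3: Ava, Gus, Kai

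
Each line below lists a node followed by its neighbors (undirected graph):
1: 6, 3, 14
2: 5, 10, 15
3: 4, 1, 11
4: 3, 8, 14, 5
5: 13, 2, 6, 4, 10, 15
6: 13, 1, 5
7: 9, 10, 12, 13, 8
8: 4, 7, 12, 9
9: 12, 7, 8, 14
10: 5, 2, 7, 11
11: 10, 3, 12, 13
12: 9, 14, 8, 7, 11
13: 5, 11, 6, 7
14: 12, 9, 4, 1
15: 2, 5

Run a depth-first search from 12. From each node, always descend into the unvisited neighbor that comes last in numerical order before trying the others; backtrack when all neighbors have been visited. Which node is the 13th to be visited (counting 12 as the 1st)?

1

Visit 12
12 → 14
14 → 9
9 → 8
8 → 7
7 → 13
13 → 11
11 → 10
10 → 5
5 → 15
15 → 2
5 → 6
6 → 1
1 → 3
3 → 4

Visit order: 12, 14, 9, 8, 7, 13, 11, 10, 5, 15, 2, 6, 1, 3, 4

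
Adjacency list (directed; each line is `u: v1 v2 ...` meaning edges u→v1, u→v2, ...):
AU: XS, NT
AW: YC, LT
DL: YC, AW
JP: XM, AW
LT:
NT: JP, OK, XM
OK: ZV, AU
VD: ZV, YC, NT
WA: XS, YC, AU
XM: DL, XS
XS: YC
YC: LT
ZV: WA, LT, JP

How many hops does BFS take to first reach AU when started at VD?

Level 0: VD
Level 1: NT, YC, ZV
Level 2: JP, LT, OK, WA, XM
Level 3: AU, AW, DL, XS
AU first appears at level 3.

3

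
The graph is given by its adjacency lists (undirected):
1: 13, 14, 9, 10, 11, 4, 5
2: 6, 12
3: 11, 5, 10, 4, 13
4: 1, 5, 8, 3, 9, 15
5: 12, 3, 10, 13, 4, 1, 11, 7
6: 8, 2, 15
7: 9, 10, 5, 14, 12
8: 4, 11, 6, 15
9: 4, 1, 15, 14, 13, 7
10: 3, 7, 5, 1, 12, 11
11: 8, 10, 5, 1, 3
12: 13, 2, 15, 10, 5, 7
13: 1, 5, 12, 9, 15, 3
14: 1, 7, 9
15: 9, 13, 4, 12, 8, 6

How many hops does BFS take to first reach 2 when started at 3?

Level 0: 3
Level 1: 4, 5, 10, 11, 13
Level 2: 1, 7, 8, 9, 12, 15
Level 3: 2, 6, 14
2 first appears at level 3.

3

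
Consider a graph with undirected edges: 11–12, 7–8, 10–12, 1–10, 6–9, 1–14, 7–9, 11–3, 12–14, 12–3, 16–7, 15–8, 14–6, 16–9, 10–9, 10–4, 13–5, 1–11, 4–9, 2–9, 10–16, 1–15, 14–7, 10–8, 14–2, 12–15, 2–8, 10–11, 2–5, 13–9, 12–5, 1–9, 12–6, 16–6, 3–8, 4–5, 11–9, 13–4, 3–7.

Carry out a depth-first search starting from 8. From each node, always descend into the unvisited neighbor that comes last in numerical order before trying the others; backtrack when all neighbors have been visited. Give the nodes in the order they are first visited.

8 → 15 → 12 → 14 → 7 → 16 → 10 → 11 → 9 → 13 → 5 → 4 → 2 → 6 → 1 → 3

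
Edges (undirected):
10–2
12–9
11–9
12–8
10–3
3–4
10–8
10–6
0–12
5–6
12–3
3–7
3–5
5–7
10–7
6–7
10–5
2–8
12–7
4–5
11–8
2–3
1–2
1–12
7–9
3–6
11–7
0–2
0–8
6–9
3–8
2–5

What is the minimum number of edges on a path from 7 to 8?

2

Level 0: 7
Level 1: 3, 5, 6, 9, 10, 11, 12
Level 2: 0, 1, 2, 4, 8
8 first appears at level 2.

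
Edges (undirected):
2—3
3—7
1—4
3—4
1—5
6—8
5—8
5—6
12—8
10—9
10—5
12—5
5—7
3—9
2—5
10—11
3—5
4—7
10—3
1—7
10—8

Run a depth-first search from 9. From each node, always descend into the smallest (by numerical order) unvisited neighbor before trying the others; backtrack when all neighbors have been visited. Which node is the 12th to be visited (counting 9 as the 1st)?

Visit 9
9 → 3
3 → 2
2 → 5
5 → 1
1 → 4
4 → 7
5 → 6
6 → 8
8 → 10
10 → 11
8 → 12

Visit order: 9, 3, 2, 5, 1, 4, 7, 6, 8, 10, 11, 12

12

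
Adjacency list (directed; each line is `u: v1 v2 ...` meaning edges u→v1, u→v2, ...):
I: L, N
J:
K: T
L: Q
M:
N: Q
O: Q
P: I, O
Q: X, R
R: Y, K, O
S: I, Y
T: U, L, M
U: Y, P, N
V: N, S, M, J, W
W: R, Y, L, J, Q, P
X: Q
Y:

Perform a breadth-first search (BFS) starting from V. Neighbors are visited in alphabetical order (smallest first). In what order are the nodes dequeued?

Visit V; enqueue J, M, N, S, W → queue [J, M, N, S, W]
Visit J → queue [M, N, S, W]
Visit M → queue [N, S, W]
Visit N; enqueue Q → queue [S, W, Q]
Visit S; enqueue I, Y → queue [W, Q, I, Y]
Visit W; enqueue L, P, R → queue [Q, I, Y, L, P, R]
Visit Q; enqueue X → queue [I, Y, L, P, R, X]
Visit I → queue [Y, L, P, R, X]
Visit Y → queue [L, P, R, X]
Visit L → queue [P, R, X]
Visit P; enqueue O → queue [R, X, O]
Visit R; enqueue K → queue [X, O, K]
Visit X → queue [O, K]
Visit O → queue [K]
Visit K; enqueue T → queue [T]
Visit T; enqueue U → queue [U]
Visit U → queue []

V J M N S W Q I Y L P R X O K T U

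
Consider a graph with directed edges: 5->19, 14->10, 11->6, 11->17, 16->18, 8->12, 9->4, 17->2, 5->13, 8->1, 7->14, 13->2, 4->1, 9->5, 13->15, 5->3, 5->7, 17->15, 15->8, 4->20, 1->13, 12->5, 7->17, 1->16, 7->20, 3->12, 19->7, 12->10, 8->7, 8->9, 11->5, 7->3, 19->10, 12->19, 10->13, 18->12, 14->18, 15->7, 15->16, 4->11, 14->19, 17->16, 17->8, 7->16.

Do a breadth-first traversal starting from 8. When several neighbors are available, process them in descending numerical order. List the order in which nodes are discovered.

8 → 12 → 9 → 7 → 1 → 19 → 10 → 5 → 4 → 20 → 17 → 16 → 14 → 3 → 13 → 11 → 15 → 2 → 18 → 6

Visit 8; enqueue 12, 9, 7, 1 → queue [12, 9, 7, 1]
Visit 12; enqueue 19, 10, 5 → queue [9, 7, 1, 19, 10, 5]
Visit 9; enqueue 4 → queue [7, 1, 19, 10, 5, 4]
Visit 7; enqueue 20, 17, 16, 14, 3 → queue [1, 19, 10, 5, 4, 20, 17, 16, 14, 3]
Visit 1; enqueue 13 → queue [19, 10, 5, 4, 20, 17, 16, 14, 3, 13]
Visit 19 → queue [10, 5, 4, 20, 17, 16, 14, 3, 13]
Visit 10 → queue [5, 4, 20, 17, 16, 14, 3, 13]
Visit 5 → queue [4, 20, 17, 16, 14, 3, 13]
Visit 4; enqueue 11 → queue [20, 17, 16, 14, 3, 13, 11]
Visit 20 → queue [17, 16, 14, 3, 13, 11]
Visit 17; enqueue 15, 2 → queue [16, 14, 3, 13, 11, 15, 2]
Visit 16; enqueue 18 → queue [14, 3, 13, 11, 15, 2, 18]
Visit 14 → queue [3, 13, 11, 15, 2, 18]
Visit 3 → queue [13, 11, 15, 2, 18]
Visit 13 → queue [11, 15, 2, 18]
Visit 11; enqueue 6 → queue [15, 2, 18, 6]
Visit 15 → queue [2, 18, 6]
Visit 2 → queue [18, 6]
Visit 18 → queue [6]
Visit 6 → queue []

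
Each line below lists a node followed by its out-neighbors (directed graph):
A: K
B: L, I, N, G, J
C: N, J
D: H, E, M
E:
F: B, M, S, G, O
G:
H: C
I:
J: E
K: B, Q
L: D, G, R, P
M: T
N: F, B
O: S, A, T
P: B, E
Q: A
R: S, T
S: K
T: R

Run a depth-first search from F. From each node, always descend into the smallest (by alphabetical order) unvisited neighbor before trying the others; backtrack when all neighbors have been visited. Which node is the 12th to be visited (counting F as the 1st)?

M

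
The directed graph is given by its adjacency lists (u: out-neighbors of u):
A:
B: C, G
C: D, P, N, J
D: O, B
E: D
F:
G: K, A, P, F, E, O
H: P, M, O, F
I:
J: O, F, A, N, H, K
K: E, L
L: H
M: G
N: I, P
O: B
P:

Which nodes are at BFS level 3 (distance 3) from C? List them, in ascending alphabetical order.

E, G, L, M

Level 0: C
Level 1: D, J, N, P
Level 2: A, B, F, H, I, K, O
Level 3: E, G, L, M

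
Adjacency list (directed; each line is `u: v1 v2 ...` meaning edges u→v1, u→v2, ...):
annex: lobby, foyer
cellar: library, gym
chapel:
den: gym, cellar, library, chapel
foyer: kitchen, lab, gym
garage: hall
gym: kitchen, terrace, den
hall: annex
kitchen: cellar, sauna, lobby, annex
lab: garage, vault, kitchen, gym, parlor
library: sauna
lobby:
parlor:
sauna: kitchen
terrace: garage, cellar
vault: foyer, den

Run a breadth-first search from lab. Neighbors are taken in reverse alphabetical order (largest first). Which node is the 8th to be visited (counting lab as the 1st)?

den

Visit lab; enqueue vault, parlor, kitchen, gym, garage → queue [vault, parlor, kitchen, gym, garage]
Visit vault; enqueue foyer, den → queue [parlor, kitchen, gym, garage, foyer, den]
Visit parlor → queue [kitchen, gym, garage, foyer, den]
Visit kitchen; enqueue sauna, lobby, cellar, annex → queue [gym, garage, foyer, den, sauna, lobby, cellar, annex]
Visit gym; enqueue terrace → queue [garage, foyer, den, sauna, lobby, cellar, annex, terrace]
Visit garage; enqueue hall → queue [foyer, den, sauna, lobby, cellar, annex, terrace, hall]
Visit foyer → queue [den, sauna, lobby, cellar, annex, terrace, hall]
Visit den; enqueue library, chapel → queue [sauna, lobby, cellar, annex, terrace, hall, library, chapel]
Visit sauna → queue [lobby, cellar, annex, terrace, hall, library, chapel]
Visit lobby → queue [cellar, annex, terrace, hall, library, chapel]
Visit cellar → queue [annex, terrace, hall, library, chapel]
Visit annex → queue [terrace, hall, library, chapel]
Visit terrace → queue [hall, library, chapel]
Visit hall → queue [library, chapel]
Visit library → queue [chapel]
Visit chapel → queue []

Visit order: lab, vault, parlor, kitchen, gym, garage, foyer, den, sauna, lobby, cellar, annex, terrace, hall, library, chapel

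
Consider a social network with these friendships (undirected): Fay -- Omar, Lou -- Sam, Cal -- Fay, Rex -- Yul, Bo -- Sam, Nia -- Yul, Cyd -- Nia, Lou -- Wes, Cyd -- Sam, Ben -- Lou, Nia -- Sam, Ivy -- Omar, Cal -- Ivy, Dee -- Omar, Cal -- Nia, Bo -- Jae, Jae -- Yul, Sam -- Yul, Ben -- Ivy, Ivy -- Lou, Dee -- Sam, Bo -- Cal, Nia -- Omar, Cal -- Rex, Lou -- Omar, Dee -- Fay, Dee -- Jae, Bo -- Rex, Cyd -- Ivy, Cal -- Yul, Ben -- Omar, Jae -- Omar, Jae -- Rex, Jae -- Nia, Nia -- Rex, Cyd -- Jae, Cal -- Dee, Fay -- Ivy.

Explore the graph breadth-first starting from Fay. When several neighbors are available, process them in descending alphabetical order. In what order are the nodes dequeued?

Fay Omar Ivy Dee Cal Nia Lou Jae Ben Cyd Sam Yul Rex Bo Wes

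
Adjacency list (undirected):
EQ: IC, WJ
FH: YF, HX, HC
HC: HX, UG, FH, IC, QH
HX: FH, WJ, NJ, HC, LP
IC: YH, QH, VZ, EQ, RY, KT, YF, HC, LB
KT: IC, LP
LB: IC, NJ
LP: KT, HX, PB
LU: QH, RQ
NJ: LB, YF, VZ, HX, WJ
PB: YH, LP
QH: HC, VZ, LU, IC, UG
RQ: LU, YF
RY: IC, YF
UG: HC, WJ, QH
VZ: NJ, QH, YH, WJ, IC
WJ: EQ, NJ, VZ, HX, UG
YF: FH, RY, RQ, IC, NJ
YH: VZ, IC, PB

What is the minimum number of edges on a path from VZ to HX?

Level 0: VZ
Level 1: IC, NJ, QH, WJ, YH
Level 2: EQ, HC, HX, KT, LB, LU, PB, RY, UG, YF
Level 3: FH, LP, RQ
HX first appears at level 2.

2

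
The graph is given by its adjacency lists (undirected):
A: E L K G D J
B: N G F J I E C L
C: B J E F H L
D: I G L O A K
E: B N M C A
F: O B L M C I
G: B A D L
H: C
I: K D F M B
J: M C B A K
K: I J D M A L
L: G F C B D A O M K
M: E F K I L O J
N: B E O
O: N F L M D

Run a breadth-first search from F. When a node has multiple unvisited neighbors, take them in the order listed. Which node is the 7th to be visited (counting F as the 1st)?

Visit F; enqueue O, B, L, M, C, I → queue [O, B, L, M, C, I]
Visit O; enqueue N, D → queue [B, L, M, C, I, N, D]
Visit B; enqueue G, J, E → queue [L, M, C, I, N, D, G, J, E]
Visit L; enqueue A, K → queue [M, C, I, N, D, G, J, E, A, K]
Visit M → queue [C, I, N, D, G, J, E, A, K]
Visit C; enqueue H → queue [I, N, D, G, J, E, A, K, H]
Visit I → queue [N, D, G, J, E, A, K, H]
Visit N → queue [D, G, J, E, A, K, H]
Visit D → queue [G, J, E, A, K, H]
Visit G → queue [J, E, A, K, H]
Visit J → queue [E, A, K, H]
Visit E → queue [A, K, H]
Visit A → queue [K, H]
Visit K → queue [H]
Visit H → queue []

Visit order: F, O, B, L, M, C, I, N, D, G, J, E, A, K, H

I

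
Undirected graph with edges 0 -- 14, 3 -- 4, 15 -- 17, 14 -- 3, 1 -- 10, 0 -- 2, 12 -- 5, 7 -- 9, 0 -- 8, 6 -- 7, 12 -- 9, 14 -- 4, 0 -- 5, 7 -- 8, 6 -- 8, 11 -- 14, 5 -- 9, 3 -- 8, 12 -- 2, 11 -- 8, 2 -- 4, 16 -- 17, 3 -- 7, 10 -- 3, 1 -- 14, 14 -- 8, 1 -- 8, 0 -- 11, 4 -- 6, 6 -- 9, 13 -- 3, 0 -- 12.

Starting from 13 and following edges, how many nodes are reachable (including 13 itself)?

15

BFS from 13 visits: 13, 3, 4, 7, 8, 10, 14, 2, 6, 9, 0, 1, 11, 12, 5
Reachable nodes: 15 of 18 total.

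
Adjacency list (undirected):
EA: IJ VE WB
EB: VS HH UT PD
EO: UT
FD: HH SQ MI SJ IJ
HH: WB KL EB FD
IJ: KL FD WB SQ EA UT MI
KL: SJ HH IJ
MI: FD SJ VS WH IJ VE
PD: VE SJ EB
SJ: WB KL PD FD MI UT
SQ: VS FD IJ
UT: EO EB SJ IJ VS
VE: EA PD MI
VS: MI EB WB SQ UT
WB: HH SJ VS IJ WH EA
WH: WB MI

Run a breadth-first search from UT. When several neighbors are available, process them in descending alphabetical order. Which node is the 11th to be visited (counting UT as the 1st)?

KL

Visit UT; enqueue VS, SJ, IJ, EO, EB → queue [VS, SJ, IJ, EO, EB]
Visit VS; enqueue WB, SQ, MI → queue [SJ, IJ, EO, EB, WB, SQ, MI]
Visit SJ; enqueue PD, KL, FD → queue [IJ, EO, EB, WB, SQ, MI, PD, KL, FD]
Visit IJ; enqueue EA → queue [EO, EB, WB, SQ, MI, PD, KL, FD, EA]
Visit EO → queue [EB, WB, SQ, MI, PD, KL, FD, EA]
Visit EB; enqueue HH → queue [WB, SQ, MI, PD, KL, FD, EA, HH]
Visit WB; enqueue WH → queue [SQ, MI, PD, KL, FD, EA, HH, WH]
Visit SQ → queue [MI, PD, KL, FD, EA, HH, WH]
Visit MI; enqueue VE → queue [PD, KL, FD, EA, HH, WH, VE]
Visit PD → queue [KL, FD, EA, HH, WH, VE]
Visit KL → queue [FD, EA, HH, WH, VE]
Visit FD → queue [EA, HH, WH, VE]
Visit EA → queue [HH, WH, VE]
Visit HH → queue [WH, VE]
Visit WH → queue [VE]
Visit VE → queue []

Visit order: UT, VS, SJ, IJ, EO, EB, WB, SQ, MI, PD, KL, FD, EA, HH, WH, VE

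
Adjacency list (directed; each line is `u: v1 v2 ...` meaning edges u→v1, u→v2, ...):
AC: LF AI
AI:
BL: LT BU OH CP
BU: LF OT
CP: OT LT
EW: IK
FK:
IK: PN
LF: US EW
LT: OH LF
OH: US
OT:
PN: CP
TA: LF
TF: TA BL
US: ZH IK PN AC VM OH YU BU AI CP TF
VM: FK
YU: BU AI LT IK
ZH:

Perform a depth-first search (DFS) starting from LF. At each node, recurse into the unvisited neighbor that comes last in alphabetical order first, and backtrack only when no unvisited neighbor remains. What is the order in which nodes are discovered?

LF US ZH YU LT OH IK PN CP OT BU AI VM FK TF TA BL AC EW

Visit LF
LF → US
US → ZH
US → YU
YU → LT
LT → OH
YU → IK
IK → PN
PN → CP
CP → OT
YU → BU
YU → AI
US → VM
VM → FK
US → TF
TF → TA
TF → BL
US → AC
LF → EW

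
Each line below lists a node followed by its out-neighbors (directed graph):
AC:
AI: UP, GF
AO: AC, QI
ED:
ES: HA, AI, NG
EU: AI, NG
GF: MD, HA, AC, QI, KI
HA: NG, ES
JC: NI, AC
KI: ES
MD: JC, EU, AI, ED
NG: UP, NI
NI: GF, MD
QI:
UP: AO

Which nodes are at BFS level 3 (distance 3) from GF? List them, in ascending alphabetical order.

Level 0: GF
Level 1: AC, HA, KI, MD, QI
Level 2: AI, ED, ES, EU, JC, NG
Level 3: NI, UP
Level 4: AO

NI, UP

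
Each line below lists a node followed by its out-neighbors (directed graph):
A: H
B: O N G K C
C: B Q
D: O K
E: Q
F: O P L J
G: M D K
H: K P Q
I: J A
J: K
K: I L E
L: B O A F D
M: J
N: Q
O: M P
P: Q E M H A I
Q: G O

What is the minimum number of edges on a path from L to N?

2

Level 0: L
Level 1: A, B, D, F, O
Level 2: C, G, H, J, K, M, N, P
Level 3: E, I, Q
N first appears at level 2.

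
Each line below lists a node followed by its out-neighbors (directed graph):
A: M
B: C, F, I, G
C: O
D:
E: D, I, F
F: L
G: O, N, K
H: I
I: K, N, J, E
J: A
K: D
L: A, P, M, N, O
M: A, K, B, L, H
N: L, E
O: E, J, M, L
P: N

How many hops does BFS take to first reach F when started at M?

2

Level 0: M
Level 1: A, B, H, K, L
Level 2: C, D, F, G, I, N, O, P
Level 3: E, J
F first appears at level 2.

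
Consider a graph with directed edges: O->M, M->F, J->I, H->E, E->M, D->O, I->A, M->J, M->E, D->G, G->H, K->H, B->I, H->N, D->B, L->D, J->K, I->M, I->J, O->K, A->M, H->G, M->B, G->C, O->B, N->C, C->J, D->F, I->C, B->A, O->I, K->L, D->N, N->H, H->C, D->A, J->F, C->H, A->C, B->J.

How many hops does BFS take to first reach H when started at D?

2

Level 0: D
Level 1: A, B, F, G, N, O
Level 2: C, H, I, J, K, M
Level 3: E, L
H first appears at level 2.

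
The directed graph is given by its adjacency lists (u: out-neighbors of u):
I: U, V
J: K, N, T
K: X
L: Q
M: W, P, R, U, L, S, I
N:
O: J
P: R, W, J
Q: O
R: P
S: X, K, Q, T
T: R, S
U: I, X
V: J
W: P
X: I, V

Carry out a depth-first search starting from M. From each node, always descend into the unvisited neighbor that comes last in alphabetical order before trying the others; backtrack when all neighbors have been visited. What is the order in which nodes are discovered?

M → W → P → R → J → T → S → X → V → I → U → Q → O → K → N → L

Visit M
M → W
W → P
P → R
P → J
J → T
T → S
S → X
X → V
X → I
I → U
S → Q
Q → O
S → K
J → N
M → L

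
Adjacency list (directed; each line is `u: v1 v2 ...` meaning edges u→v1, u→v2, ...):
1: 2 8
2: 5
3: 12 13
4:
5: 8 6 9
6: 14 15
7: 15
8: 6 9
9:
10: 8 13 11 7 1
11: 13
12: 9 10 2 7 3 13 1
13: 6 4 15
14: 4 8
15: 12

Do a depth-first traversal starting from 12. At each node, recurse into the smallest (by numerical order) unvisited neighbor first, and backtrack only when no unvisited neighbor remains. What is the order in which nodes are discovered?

12 → 1 → 2 → 5 → 6 → 14 → 4 → 8 → 9 → 15 → 3 → 13 → 7 → 10 → 11

Visit 12
12 → 1
1 → 2
2 → 5
5 → 6
6 → 14
14 → 4
14 → 8
8 → 9
6 → 15
12 → 3
3 → 13
12 → 7
12 → 10
10 → 11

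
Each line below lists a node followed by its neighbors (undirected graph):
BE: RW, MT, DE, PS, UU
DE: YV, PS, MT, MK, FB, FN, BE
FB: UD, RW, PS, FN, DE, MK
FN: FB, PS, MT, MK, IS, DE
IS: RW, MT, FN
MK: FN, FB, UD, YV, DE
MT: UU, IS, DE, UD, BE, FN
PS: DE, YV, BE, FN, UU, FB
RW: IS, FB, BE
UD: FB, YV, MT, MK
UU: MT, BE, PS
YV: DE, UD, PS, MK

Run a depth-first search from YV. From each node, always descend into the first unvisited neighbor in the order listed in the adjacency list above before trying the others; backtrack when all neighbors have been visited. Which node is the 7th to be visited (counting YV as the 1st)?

MT

Visit YV
YV → DE
DE → PS
PS → BE
BE → RW
RW → IS
IS → MT
MT → UU
MT → UD
UD → FB
FB → FN
FN → MK

Visit order: YV, DE, PS, BE, RW, IS, MT, UU, UD, FB, FN, MK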